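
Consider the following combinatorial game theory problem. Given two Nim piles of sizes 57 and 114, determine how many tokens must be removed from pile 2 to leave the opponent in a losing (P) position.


Piles: 57 and 114
Current XOR: 57 XOR 114 = 75 (non-zero, so this is an N-position).
To make the XOR zero, we need to find a move that balances the piles.
For pile 2 (size 114): target = 114 XOR 75 = 57
We reduce pile 2 from 114 to 57.
Tokens removed: 114 - 57 = 57
Verification: 57 XOR 57 = 0

57


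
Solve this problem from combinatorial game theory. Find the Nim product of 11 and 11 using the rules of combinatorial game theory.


Nim multiplication is bilinear over XOR: (u XOR v) * w = (u*w) XOR (v*w).
So we split each operand into its bit components and XOR the pairwise Nim products.
11 = 1 + 2 + 8 (as XOR of powers of 2).
11 = 1 + 2 + 8 (as XOR of powers of 2).
Using the standard Nim-product table on single bits:
  2*2 = 3,   2*4 = 8,   2*8 = 12,
  4*4 = 6,   4*8 = 11,  8*8 = 13,
and  1*x = x (identity), k*l = l*k (commutative).
Pairwise Nim products:
  1 * 1 = 1
  1 * 2 = 2
  1 * 8 = 8
  2 * 1 = 2
  2 * 2 = 3
  2 * 8 = 12
  8 * 1 = 8
  8 * 2 = 12
  8 * 8 = 13
XOR them: 1 XOR 2 XOR 8 XOR 2 XOR 3 XOR 12 XOR 8 XOR 12 XOR 13 = 15.
Result: 11 * 11 = 15 (in Nim).

15


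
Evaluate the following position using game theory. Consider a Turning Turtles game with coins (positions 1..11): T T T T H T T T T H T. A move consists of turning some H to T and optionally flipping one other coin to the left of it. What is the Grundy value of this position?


Coins: T T T T H T T T T H T
Key fact: a single head at position k behaves exactly like a Nim heap of size k (turning it to T and optionally flipping a coin at j < k corresponds to moving the heap from k to j, or to 0), and heads combine as a disjunctive sum (two heads at the same place would cancel, matching j XOR j = 0). So the Nim-value is the XOR of the 1-indexed positions of the heads.
Face-up positions (1-indexed): [5, 10]
XOR 0 with 5: 0 XOR 5 = 5
XOR 5 with 10: 5 XOR 10 = 15
Nim-value = 15

15


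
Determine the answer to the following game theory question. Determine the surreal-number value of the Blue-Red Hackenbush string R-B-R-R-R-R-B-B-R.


Edges (from ground): R-B-R-R-R-R-B-B-R
By Berlekamp's sign-expansion rule, a Blue-Red Hackenbush stalk has the value of the surreal number whose sign sequence is the edge sequence with B -> + and R -> -.
Sign sequence: -+----++-
Trace the sign expansion in the surreal number tree, starting from 0:
Edge 1: R (sign -) -> bounds (-inf, 0), value = -1
Edge 2: B (sign +) -> bounds (-1, 0), value = -1/2
Edge 3: R (sign -) -> bounds (-1, -1/2), value = -3/4
Edge 4: R (sign -) -> bounds (-1, -3/4), value = -7/8
Edge 5: R (sign -) -> bounds (-1, -7/8), value = -15/16
Edge 6: R (sign -) -> bounds (-1, -15/16), value = -31/32
Edge 7: B (sign +) -> bounds (-31/32, -15/16), value = -61/64
Edge 8: B (sign +) -> bounds (-61/64, -15/16), value = -121/128
Edge 9: R (sign -) -> bounds (-61/64, -121/128), value = -243/256
Game value = -243/256

-243/256


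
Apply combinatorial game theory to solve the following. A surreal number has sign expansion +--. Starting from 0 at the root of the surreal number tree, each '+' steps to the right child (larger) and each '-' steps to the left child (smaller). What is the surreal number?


Sign expansion: +--
Rule: track bounds (lo, hi), initially (-inf, +inf). On '+', the current value becomes lo and we move to the simplest number in (value, hi): value + 1 if hi = +inf, otherwise the midpoint (value + hi)/2. On '-', the current value becomes hi and we move to value - 1 if lo = -inf, otherwise the midpoint (lo + value)/2.
Start at 0.
Step 1: sign = +, move right. Bounds: (0, +inf). Value = 1
Step 2: sign = -, move left. Bounds: (0, 1). Value = 1/2
Step 3: sign = -, move left. Bounds: (0, 1/2). Value = 1/4
The surreal number with sign expansion +-- is 1/4.

1/4


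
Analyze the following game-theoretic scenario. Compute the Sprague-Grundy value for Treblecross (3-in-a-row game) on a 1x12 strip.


Treblecross: place X on empty cells; 3-in-a-row wins.
Playing within two cells of an existing X lets the opponent win at once, so sensible play treats the cells i-2..i+2 around each X as dead. The player left with no safe cell loses, so this is a normal-play take-away game on strips of safe cells.
Placing X at cell i (0-indexed) of a strip of k safe cells leaves independent strips of sizes max(0, i-2) and max(0, k-i-3). Hence G(k) = mex{ G(max(0,i-2)) XOR G(max(0,k-i-3)) : 0 <= i < k }, with G(0) = 0.
G(1): splits (0,0):0^0=0 -> mex({0}) = 1
G(2): splits (0,0):0^0=0 -> mex({0}) = 1
G(3): splits (0,0):0^0=0 -> mex({0}) = 1
G(4): splits (0,1):0^1=1 (0,0):0^0=0 -> mex({0, 1}) = 2
G(5): splits (0,2):0^1=1 (0,1):0^1=1 (0,0):0^0=0 -> mex({0, 1}) = 2
G(6) = mex({1}) = 0
G(7) = mex({0, 1, 2}) = 3
G(8) = mex({0, 1, 2}) = 3
G(9) = mex({0, 2}) = 1
G(10) = mex({0, 2, 3}) = 1
G(11) = mex({0, 3}) = 1
G(12) = mex({1, 3}) = 0
Therefore G(12) = 0.

0


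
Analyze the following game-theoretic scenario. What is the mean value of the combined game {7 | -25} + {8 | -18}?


G1 = {7 | -25}, G2 = {8 | -18}
Each is a switch {a | b} with numbers a > b; its mean value is (a + b)/2, and mean value is additive over game sums: m(G1 + G2) = m(G1) + m(G2).
Mean of G1 = (7 + (-25))/2 = -18/2 = -9
Mean of G2 = (8 + (-18))/2 = -10/2 = -5
Mean of G1 + G2 = -9 + -5 = -14

-14


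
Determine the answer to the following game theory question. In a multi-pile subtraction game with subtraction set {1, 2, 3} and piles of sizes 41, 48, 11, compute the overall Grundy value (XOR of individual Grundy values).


Subtraction set: {1, 2, 3}
For this subtraction set, G(n) = n mod 4 (period = max + 1 = 4).
Pile 1 (size 41): G(41) = 41 mod 4 = 1
Pile 2 (size 48): G(48) = 48 mod 4 = 0
Pile 3 (size 11): G(11) = 11 mod 4 = 3
Total Grundy value = XOR of all: 1 XOR 0 XOR 3 = 2

2


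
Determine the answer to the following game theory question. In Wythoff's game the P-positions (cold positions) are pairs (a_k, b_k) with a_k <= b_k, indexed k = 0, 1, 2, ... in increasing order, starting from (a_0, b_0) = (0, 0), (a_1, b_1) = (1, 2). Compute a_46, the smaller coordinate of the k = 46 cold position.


By Wythoff's theorem, a_k = floor(k * phi) and b_k = floor(k * phi^2) = a_k + k, where phi = (1 + sqrt(5))/2 is the golden ratio.
phi = (1 + sqrt(5))/2 = 1.618034
k = 46
k * phi = 46 * 1.618034 = 74.429563
a_46 = floor(k * phi) = 74

74


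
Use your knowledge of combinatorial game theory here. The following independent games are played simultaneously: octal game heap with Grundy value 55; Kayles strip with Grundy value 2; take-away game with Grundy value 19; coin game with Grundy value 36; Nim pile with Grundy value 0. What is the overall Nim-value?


By the Sprague-Grundy theorem, the Grundy value of a sum of games is the XOR of individual Grundy values.
octal game heap: Grundy value = 55. Running XOR: 0 XOR 55 = 55
Kayles strip: Grundy value = 2. Running XOR: 55 XOR 2 = 53
take-away game: Grundy value = 19. Running XOR: 53 XOR 19 = 38
coin game: Grundy value = 36. Running XOR: 38 XOR 36 = 2
Nim pile: Grundy value = 0. Running XOR: 2 XOR 0 = 2
The combined Grundy value is 2.

2


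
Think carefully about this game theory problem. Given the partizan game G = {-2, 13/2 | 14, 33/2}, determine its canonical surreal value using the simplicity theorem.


Left options: {-2, 13/2}, max = 13/2
Right options: {14, 33/2}, min = 14
All options are numbers and max(Left) < min(Right), so by the simplicity theorem the value is the simplest (earliest-born) number strictly between 13/2 and 14.
Integers 7 through 13 all lie strictly between 13/2 and 14.
Among integers, the simplest (lowest birthday = smallest |n|; 0 is born on day 0, +-n on day n) is 7.
No non-integer in the interval can be simpler: if x is a non-integer in the interval, then floor(x) or ceil(x) also lies in the interval (the interval contains an integer), and both are proper prefixes of x's sign expansion, i.e. born earlier. So the game value is 7.
Game value = 7

7


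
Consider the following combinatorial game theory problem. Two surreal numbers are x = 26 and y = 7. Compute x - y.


x = 26, y = 7
x - y = 26 - 7 = 19

19


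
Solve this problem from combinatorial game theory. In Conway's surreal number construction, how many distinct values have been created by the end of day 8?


Day 0: {|} = 0 is born. Count = 1.
Day n: the number of surreal numbers born by day n is 2^(n+1) - 1.
By day 0: 2^1 - 1 = 1
By day 1: 2^2 - 1 = 3
By day 2: 2^3 - 1 = 7
By day 3: 2^4 - 1 = 15
By day 4: 2^5 - 1 = 31
By day 5: 2^6 - 1 = 63
By day 6: 2^7 - 1 = 127
By day 7: 2^8 - 1 = 255
By day 8: 2^9 - 1 = 511
By day 8: 511 surreal numbers.

511


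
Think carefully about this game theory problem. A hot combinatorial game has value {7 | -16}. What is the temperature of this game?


The game is {7 | -16}, a switch {a | b} with numbers a > b.
Cooling {a | b} by t gives {a - t | b + t}, which stops being hot when a - t = b + t, i.e. at t = (a - b)/2. So the temperature of a switch is (a - b)/2.
Temperature = (Left option - Right option) / 2
= (7 - (-16)) / 2
= 23 / 2
= 23/2

23/2


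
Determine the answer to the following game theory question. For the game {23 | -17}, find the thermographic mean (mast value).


Game = {23 | -17}, a switch {a | b} with numbers a > b.
Its thermograph has left wall a - t and right wall b + t, which meet at t = (a - b)/2, where both equal (a + b)/2. So the mast (mean value) is at (a + b)/2.
Mean = (23 + (-17))/2 = 6/2 = 3

3


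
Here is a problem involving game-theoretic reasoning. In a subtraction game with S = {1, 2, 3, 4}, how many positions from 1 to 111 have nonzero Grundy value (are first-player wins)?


Subtraction set S = {1, 2, 3, 4}, so G(n) = n mod 5.
G(n) = 0 when n is a multiple of 5.
Multiples of 5 in [1, 111]: 22
N-positions (nonzero Grundy) = 111 - 22 = 89

89


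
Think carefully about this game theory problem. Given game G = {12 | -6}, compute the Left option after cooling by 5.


Original game: {12 | -6} (a switch {a | b} with a > b).
Cooling by t (for t below the temperature (a - b)/2 = 9) taxes each move by t: {a | b} cooled by t is {a - t | b + t}.
Cooling amount: t = 5
Cooled Left option: 12 - 5 = 7
Cooled Right option: -6 + 5 = -1
Cooled game: {7 | -1}
Left option = 7

7


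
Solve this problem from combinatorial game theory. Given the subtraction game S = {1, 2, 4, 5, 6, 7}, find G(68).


The subtraction set is S = {1, 2, 4, 5, 6, 7}.
G(k) = mex{ G(k - s) : s in S, s <= k }. We compute iteratively: G(0) = 0.
G(1) = mex({0}) = 1
G(2) = mex({0, 1}) = 2
G(3) = mex({1, 2}) = 0
G(4) = mex({0, 2}) = 1
G(5) = mex({0, 1}) = 2
G(6) = mex({0, 1, 2}) = 3
G(7) = mex({0, 1, 2, 3}) = 4
G(8) = mex({0, 1, 2, 3, 4}) = 5
G(9) = mex({0, 1, 2, 4, 5}) = 3
G(10) = mex({0, 1, 2, 3, 5}) = 4
G(11) = mex({1, 2, 3, 4}) = 0
G(12) = mex({0, 2, 3, 4, 5}) = 1
G(13) = mex({0, 1, 3, 4, 5}) = 2
G(14) = mex({1, 2, 3, 4, 5}) = 0
G(15) = mex({0, 2, 3, 4, 5}) = 1
G(16) = mex({0, 1, 3, 4}) = 2
G(17) = mex({0, 1, 2, 4}) = 3
Observe that G(11)..G(17) = 0, 1, 2, 0, 1, 2, 3 repeats G(0)..G(6) = 0, 1, 2, 0, 1, 2, 3.
For k >= max(S) = 7, G(k) is determined by the previous 7 values G(k-7)..G(k-1); a window of 7 consecutive values has recurred shifted by 11, so by induction G(k + 11) = G(k) for all k >= 0: the sequence is periodic from the start with period 11.
One period: G(0..10) = 0, 1, 2, 0, 1, 2, 3, 4, 5, 3, 4.
68 mod 11 = 2, so G(68) = G(2) = 2.

2


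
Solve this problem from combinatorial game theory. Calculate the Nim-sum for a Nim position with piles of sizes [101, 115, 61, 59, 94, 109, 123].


We need the XOR (exclusive or) of all pile sizes.
After XOR-ing pile 1 (size 101): 0 XOR 101 = 101
After XOR-ing pile 2 (size 115): 101 XOR 115 = 22
After XOR-ing pile 3 (size 61): 22 XOR 61 = 43
After XOR-ing pile 4 (size 59): 43 XOR 59 = 16
After XOR-ing pile 5 (size 94): 16 XOR 94 = 78
After XOR-ing pile 6 (size 109): 78 XOR 109 = 35
After XOR-ing pile 7 (size 123): 35 XOR 123 = 88
The Nim-value of this position is 88.

88


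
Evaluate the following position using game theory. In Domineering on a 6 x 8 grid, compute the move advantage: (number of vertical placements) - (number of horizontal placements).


Board is 6 x 8 (rows x cols).
Left (vertical) placements: (rows-1) * cols = 5 * 8 = 40
Right (horizontal) placements: rows * (cols-1) = 6 * 7 = 42
Advantage = Left - Right = 40 - 42 = -2

-2


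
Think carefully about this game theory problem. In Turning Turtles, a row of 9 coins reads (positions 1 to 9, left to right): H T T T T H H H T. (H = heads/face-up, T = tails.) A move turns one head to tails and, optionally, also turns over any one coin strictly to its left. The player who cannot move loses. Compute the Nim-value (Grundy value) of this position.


Coins: H T T T T H H H T
Key fact: a single head at position k behaves exactly like a Nim heap of size k (turning it to T and optionally flipping a coin at j < k corresponds to moving the heap from k to j, or to 0), and heads combine as a disjunctive sum (two heads at the same place would cancel, matching j XOR j = 0). So the Nim-value is the XOR of the 1-indexed positions of the heads.
Face-up positions (1-indexed): [1, 6, 7, 8]
XOR 0 with 1: 0 XOR 1 = 1
XOR 1 with 6: 1 XOR 6 = 7
XOR 7 with 7: 7 XOR 7 = 0
XOR 0 with 8: 0 XOR 8 = 8
Nim-value = 8

8


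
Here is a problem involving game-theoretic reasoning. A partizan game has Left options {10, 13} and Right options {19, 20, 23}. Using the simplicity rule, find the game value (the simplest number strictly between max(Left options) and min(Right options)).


Left options: {10, 13}, max = 13
Right options: {19, 20, 23}, min = 19
All options are numbers and max(Left) < min(Right), so by the simplicity theorem the value is the simplest (earliest-born) number strictly between 13 and 19.
Integers 14 through 18 all lie strictly between 13 and 19.
Among integers, the simplest (lowest birthday = smallest |n|; 0 is born on day 0, +-n on day n) is 14.
No non-integer in the interval can be simpler: if x is a non-integer in the interval, then floor(x) or ceil(x) also lies in the interval (the interval contains an integer), and both are proper prefixes of x's sign expansion, i.e. born earlier. So the game value is 14.
Game value = 14

14


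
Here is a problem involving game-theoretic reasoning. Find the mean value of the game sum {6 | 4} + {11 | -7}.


G1 = {6 | 4}, G2 = {11 | -7}
Each is a switch {a | b} with numbers a > b; its mean value is (a + b)/2, and mean value is additive over game sums: m(G1 + G2) = m(G1) + m(G2).
Mean of G1 = (6 + (4))/2 = 10/2 = 5
Mean of G2 = (11 + (-7))/2 = 4/2 = 2
Mean of G1 + G2 = 5 + 2 = 7

7


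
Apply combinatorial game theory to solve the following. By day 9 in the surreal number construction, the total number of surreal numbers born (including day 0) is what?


Day 0: {|} = 0 is born. Count = 1.
Day n: the number of surreal numbers born by day n is 2^(n+1) - 1.
By day 0: 2^1 - 1 = 1
By day 1: 2^2 - 1 = 3
By day 2: 2^3 - 1 = 7
By day 3: 2^4 - 1 = 15
By day 4: 2^5 - 1 = 31
By day 5: 2^6 - 1 = 63
By day 6: 2^7 - 1 = 127
By day 7: 2^8 - 1 = 255
By day 8: 2^9 - 1 = 511
By day 9: 2^10 - 1 = 1023
By day 9: 1023 surreal numbers.

1023


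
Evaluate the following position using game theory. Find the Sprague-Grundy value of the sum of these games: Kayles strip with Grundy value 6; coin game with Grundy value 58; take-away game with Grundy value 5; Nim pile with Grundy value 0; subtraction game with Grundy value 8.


By the Sprague-Grundy theorem, the Grundy value of a sum of games is the XOR of individual Grundy values.
Kayles strip: Grundy value = 6. Running XOR: 0 XOR 6 = 6
coin game: Grundy value = 58. Running XOR: 6 XOR 58 = 60
take-away game: Grundy value = 5. Running XOR: 60 XOR 5 = 57
Nim pile: Grundy value = 0. Running XOR: 57 XOR 0 = 57
subtraction game: Grundy value = 8. Running XOR: 57 XOR 8 = 49
The combined Grundy value is 49.

49


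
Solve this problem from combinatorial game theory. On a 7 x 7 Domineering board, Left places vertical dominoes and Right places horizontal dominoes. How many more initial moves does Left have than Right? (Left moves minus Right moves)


Board is 7 x 7 (rows x cols).
Left (vertical) placements: (rows-1) * cols = 6 * 7 = 42
Right (horizontal) placements: rows * (cols-1) = 7 * 6 = 42
Advantage = Left - Right = 42 - 42 = 0

0


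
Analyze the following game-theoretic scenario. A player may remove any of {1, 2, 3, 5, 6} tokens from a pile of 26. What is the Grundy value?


The subtraction set is S = {1, 2, 3, 5, 6}.
G(k) = mex{ G(k - s) : s in S, s <= k }. We compute iteratively: G(0) = 0.
G(1) = mex({0}) = 1
G(2) = mex({0, 1}) = 2
G(3) = mex({0, 1, 2}) = 3
G(4) = mex({1, 2, 3}) = 0
G(5) = mex({0, 2, 3}) = 1
G(6) = mex({0, 1, 3}) = 2
G(7) = mex({0, 1, 2}) = 3
G(8) = mex({1, 2, 3}) = 0
G(9) = mex({0, 2, 3}) = 1
Observe that G(4)..G(9) = 0, 1, 2, 3, 0, 1 repeats G(0)..G(5) = 0, 1, 2, 3, 0, 1.
For k >= max(S) = 6, G(k) is determined by the previous 6 values G(k-6)..G(k-1); a window of 6 consecutive values has recurred shifted by 4, so by induction G(k + 4) = G(k) for all k >= 0: the sequence is periodic from the start with period 4.
One period: G(0..3) = 0, 1, 2, 3.
26 mod 4 = 2, so G(26) = G(2) = 2.

2


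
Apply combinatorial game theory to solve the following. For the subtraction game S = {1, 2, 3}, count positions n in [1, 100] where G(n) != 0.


Subtraction set S = {1, 2, 3}, so G(n) = n mod 4.
G(n) = 0 when n is a multiple of 4.
Multiples of 4 in [1, 100]: 25
N-positions (nonzero Grundy) = 100 - 25 = 75

75


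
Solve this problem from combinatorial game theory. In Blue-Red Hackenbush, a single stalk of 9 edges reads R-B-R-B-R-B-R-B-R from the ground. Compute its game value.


Edges (from ground): R-B-R-B-R-B-R-B-R
By Berlekamp's sign-expansion rule, a Blue-Red Hackenbush stalk has the value of the surreal number whose sign sequence is the edge sequence with B -> + and R -> -.
Sign sequence: -+-+-+-+-
Trace the sign expansion in the surreal number tree, starting from 0:
Edge 1: R (sign -) -> bounds (-inf, 0), value = -1
Edge 2: B (sign +) -> bounds (-1, 0), value = -1/2
Edge 3: R (sign -) -> bounds (-1, -1/2), value = -3/4
Edge 4: B (sign +) -> bounds (-3/4, -1/2), value = -5/8
Edge 5: R (sign -) -> bounds (-3/4, -5/8), value = -11/16
Edge 6: B (sign +) -> bounds (-11/16, -5/8), value = -21/32
Edge 7: R (sign -) -> bounds (-11/16, -21/32), value = -43/64
Edge 8: B (sign +) -> bounds (-43/64, -21/32), value = -85/128
Edge 9: R (sign -) -> bounds (-43/64, -85/128), value = -171/256
Game value = -171/256

-171/256


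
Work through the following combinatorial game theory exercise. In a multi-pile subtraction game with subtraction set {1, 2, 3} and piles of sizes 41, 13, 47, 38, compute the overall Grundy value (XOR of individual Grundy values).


Subtraction set: {1, 2, 3}
For this subtraction set, G(n) = n mod 4 (period = max + 1 = 4).
Pile 1 (size 41): G(41) = 41 mod 4 = 1
Pile 2 (size 13): G(13) = 13 mod 4 = 1
Pile 3 (size 47): G(47) = 47 mod 4 = 3
Pile 4 (size 38): G(38) = 38 mod 4 = 2
Total Grundy value = XOR of all: 1 XOR 1 XOR 3 XOR 2 = 1

1


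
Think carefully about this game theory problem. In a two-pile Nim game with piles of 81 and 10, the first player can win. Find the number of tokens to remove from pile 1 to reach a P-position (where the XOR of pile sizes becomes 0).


Piles: 81 and 10
Current XOR: 81 XOR 10 = 91 (non-zero, so this is an N-position).
To make the XOR zero, we need to find a move that balances the piles.
For pile 1 (size 81): target = 81 XOR 91 = 10
We reduce pile 1 from 81 to 10.
Tokens removed: 81 - 10 = 71
Verification: 10 XOR 10 = 0

71


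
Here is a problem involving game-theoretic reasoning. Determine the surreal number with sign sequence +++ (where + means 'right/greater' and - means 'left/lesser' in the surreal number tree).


Sign expansion: +++
Rule: track bounds (lo, hi), initially (-inf, +inf). On '+', the current value becomes lo and we move to the simplest number in (value, hi): value + 1 if hi = +inf, otherwise the midpoint (value + hi)/2. On '-', the current value becomes hi and we move to value - 1 if lo = -inf, otherwise the midpoint (lo + value)/2.
Start at 0.
Step 1: sign = +, move right. Bounds: (0, +inf). Value = 1
Step 2: sign = +, move right. Bounds: (1, +inf). Value = 2
Step 3: sign = +, move right. Bounds: (2, +inf). Value = 3
The surreal number with sign expansion +++ is 3.

3


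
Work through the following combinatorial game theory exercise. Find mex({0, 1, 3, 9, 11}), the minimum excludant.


Set = {0, 1, 3, 9, 11}
0 is in the set.
1 is in the set.
2 is NOT in the set. This is the mex.
mex = 2

2


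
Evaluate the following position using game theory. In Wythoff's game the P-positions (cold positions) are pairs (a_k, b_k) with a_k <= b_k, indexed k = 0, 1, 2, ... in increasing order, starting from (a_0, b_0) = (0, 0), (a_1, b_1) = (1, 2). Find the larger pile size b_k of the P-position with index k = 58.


By Wythoff's theorem, a_k = floor(k * phi) and b_k = floor(k * phi^2) = a_k + k, where phi = (1 + sqrt(5))/2 is the golden ratio.
phi = (1 + sqrt(5))/2 = 1.618034
phi^2 = phi + 1 = 2.618034
k = 58
k * phi^2 = 58 * 2.618034 = 151.845971
b_58 = floor(k * phi^2) = 151 (check: a_58 + k = 93 + 58 = 151)

151


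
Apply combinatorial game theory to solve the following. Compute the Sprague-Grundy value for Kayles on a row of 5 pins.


Kayles: a move removes 1 or 2 adjacent pins from a contiguous row.
Removing pins from a row of k leaves two independent rows (a, b) with a + b = k - 1 (one pin) or a + b = k - 2 (two pins); an end removal gives a = 0.
By Sprague-Grundy, G(k) = mex{ G(a) XOR G(b) } over all these splits. G(0) = 0.
G(1): splits (0,0):0^0=0 -> mex({0}) = 1
G(2): splits (0,1):0^1=1 (0,0):0^0=0 -> mex({0, 1}) = 2
G(3): splits (0,2):0^2=2 (1,1):1^1=0 (0,1):0^1=1 -> mex({0, 1, 2}) = 3
G(4): splits (0,3):0^3=3 (1,2):1^2=3 (0,2):0^2=2 (1,1):1^1=0 -> mex({0, 2, 3}) = 1
G(5): splits (0,4):0^1=1 (1,3):1^3=2 (2,2):2^2=0 (0,3):0^3=3 (1,2):1^2=3 -> mex({0, 1, 2, 3}) = 4
Therefore G(5) = 4.

4


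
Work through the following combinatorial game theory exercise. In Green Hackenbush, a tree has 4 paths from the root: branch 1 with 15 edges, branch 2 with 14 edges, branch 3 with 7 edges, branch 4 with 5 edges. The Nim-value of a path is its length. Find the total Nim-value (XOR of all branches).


The tree has 4 branches from the ground vertex.
In Green Hackenbush, the Nim-value of a simple path of length k is k.
Branch 1: length 15, Nim-value = 15
Branch 2: length 14, Nim-value = 14
Branch 3: length 7, Nim-value = 7
Branch 4: length 5, Nim-value = 5
Total Nim-value = XOR of all branch values:
0 XOR 15 = 15
15 XOR 14 = 1
1 XOR 7 = 6
6 XOR 5 = 3
Nim-value of the tree = 3

3


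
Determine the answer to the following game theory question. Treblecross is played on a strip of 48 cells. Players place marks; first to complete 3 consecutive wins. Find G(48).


Treblecross: place X on empty cells; 3-in-a-row wins.
Playing within two cells of an existing X lets the opponent win at once, so sensible play treats the cells i-2..i+2 around each X as dead. The player left with no safe cell loses, so this is a normal-play take-away game on strips of safe cells.
Placing X at cell i (0-indexed) of a strip of k safe cells leaves independent strips of sizes max(0, i-2) and max(0, k-i-3). Hence G(k) = mex{ G(max(0,i-2)) XOR G(max(0,k-i-3)) : 0 <= i < k }, with G(0) = 0.
G(1): splits (0,0):0^0=0 -> mex({0}) = 1
G(2): splits (0,0):0^0=0 -> mex({0}) = 1
G(3): splits (0,0):0^0=0 -> mex({0}) = 1
G(4): splits (0,1):0^1=1 (0,0):0^0=0 -> mex({0, 1}) = 2
G(5): splits (0,2):0^1=1 (0,1):0^1=1 (0,0):0^0=0 -> mex({0, 1}) = 2
G(6) = mex({1}) = 0
G(7) = mex({0, 1, 2}) = 3
G(8) = mex({0, 1, 2}) = 3
G(9) = mex({0, 2}) = 1
G(10) = mex({0, 2, 3}) = 1
G(11) = mex({0, 3}) = 1
G(12) = mex({1, 3}) = 0
G(13) = mex({0, 1, 2, 3}) = 4
G(14) = mex({0, 1, 2}) = 3
G(15) = mex({0, 1, 2}) = 3
G(16) = mex({0, 1, 2, 4}) = 3
G(17) = mex({0, 1, 3, 4}) = 2
G(18) = mex({0, 1, 3, 4}) = 2
G(19) = mex({0, 1, 3, 5}) = 2
G(20) = mex({0, 1, 2, 3, 5}) = 4
G(21) = mex({0, 1, 2, 3, 5}) = 4
G(22) = mex({1, 2, 6}) = 0
G(23) = mex({0, 1, 2, 3, 4, 6}) = 5
G(24) = mex({0, 1, 2, 3, 4}) = 5
G(25) = mex({0, 1, 3, 4, 7}) = 2
G(26) = mex({0, 1, 3, 4, 5, 7}) = 2
G(27) = mex({0, 1, 3, 5}) = 2
G(28) = mex({0, 1, 2, 5}) = 3
G(29) = mex({0, 1, 2, 4, 5, 6}) = 3
G(30) = mex({1, 2, 4, 6}) = 0
G(31) = mex({0, 1, 2, 3, 4, 6}) = 5
G(32) = mex({1, 2, 3, 4, 7}) = 0
G(33) = mex({0, 3, 7}) = 1
G(34) = mex({0, 2, 3, 5, 7}) = 1
G(35) = mex({0, 2, 3, 5, 6}) = 1
G(36) = mex({0, 1, 2, 5, 6}) = 3
G(37) = mex({0, 1, 2, 4, 5, 6}) = 3
G(38) = mex({0, 1, 2, 4}) = 3
G(39) = mex({0, 1, 2, 3, 4, 7}) = 5
G(40) = mex({0, 1, 2, 3, 4, 5, 7}) = 6
G(41) = mex({0, 1, 2, 3, 5, 7}) = 4
G(42) = mex({0, 1, 2, 3, 5, 6, 7}) = 4
G(43) = mex({0, 2, 3, 5, 6}) = 1
G(44) = mex({1, 2, 3, 4, 5, 6}) = 0
G(45) = mex({0, 1, 2, 3, 4, 6, 7}) = 5
G(46) = mex({0, 1, 2, 3, 4, 7}) = 5
G(47) = mex({0, 1, 2, 3, 4, 5, 7}) = 6
G(48) = mex({0, 1, 2, 3, 4, 5, 7}) = 6
Therefore G(48) = 6.

6


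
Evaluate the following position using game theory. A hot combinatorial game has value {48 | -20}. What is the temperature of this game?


The game is {48 | -20}, a switch {a | b} with numbers a > b.
Cooling {a | b} by t gives {a - t | b + t}, which stops being hot when a - t = b + t, i.e. at t = (a - b)/2. So the temperature of a switch is (a - b)/2.
Temperature = (Left option - Right option) / 2
= (48 - (-20)) / 2
= 68 / 2
= 34

34


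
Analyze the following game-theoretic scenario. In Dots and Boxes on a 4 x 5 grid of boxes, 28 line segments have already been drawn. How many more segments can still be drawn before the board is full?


Grid: 4 x 5 boxes, i.e. 5 rows and 6 columns of dots.
Horizontal edges: (rows + 1) * cols = 5 * 5 = 25
Vertical edges: rows * (cols + 1) = 4 * 6 = 24
Total edges: 25 + 24 = 49
Edges drawn: 28
Remaining: 49 - 28 = 21

21


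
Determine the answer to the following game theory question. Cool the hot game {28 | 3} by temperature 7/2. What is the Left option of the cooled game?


Original game: {28 | 3} (a switch {a | b} with a > b).
Cooling by t (for t below the temperature (a - b)/2 = 25/2) taxes each move by t: {a | b} cooled by t is {a - t | b + t}.
Cooling amount: t = 7/2
Cooled Left option: 28 - 7/2 = 49/2
Cooled Right option: 3 + 7/2 = 13/2
Cooled game: {49/2 | 13/2}
Left option = 49/2

49/2


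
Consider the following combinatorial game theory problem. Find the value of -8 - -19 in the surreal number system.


x = -8, y = -19
x - y = -8 - -19 = 11

11


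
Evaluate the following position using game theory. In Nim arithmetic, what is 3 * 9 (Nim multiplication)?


Nim multiplication is bilinear over XOR: (u XOR v) * w = (u*w) XOR (v*w).
So we split each operand into its bit components and XOR the pairwise Nim products.
3 = 1 + 2 (as XOR of powers of 2).
9 = 1 + 8 (as XOR of powers of 2).
Using the standard Nim-product table on single bits:
  2*2 = 3,   2*4 = 8,   2*8 = 12,
  4*4 = 6,   4*8 = 11,  8*8 = 13,
and  1*x = x (identity), k*l = l*k (commutative).
Pairwise Nim products:
  1 * 1 = 1
  1 * 8 = 8
  2 * 1 = 2
  2 * 8 = 12
XOR them: 1 XOR 8 XOR 2 XOR 12 = 7.
Result: 3 * 9 = 7 (in Nim).

7


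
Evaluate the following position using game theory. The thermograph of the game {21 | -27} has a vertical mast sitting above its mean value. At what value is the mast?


Game = {21 | -27}, a switch {a | b} with numbers a > b.
Its thermograph has left wall a - t and right wall b + t, which meet at t = (a - b)/2, where both equal (a + b)/2. So the mast (mean value) is at (a + b)/2.
Mean = (21 + (-27))/2 = -6/2 = -3

-3


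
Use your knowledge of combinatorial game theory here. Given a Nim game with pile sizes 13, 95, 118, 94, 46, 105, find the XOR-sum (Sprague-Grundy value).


We need the XOR (exclusive or) of all pile sizes.
After XOR-ing pile 1 (size 13): 0 XOR 13 = 13
After XOR-ing pile 2 (size 95): 13 XOR 95 = 82
After XOR-ing pile 3 (size 118): 82 XOR 118 = 36
After XOR-ing pile 4 (size 94): 36 XOR 94 = 122
After XOR-ing pile 5 (size 46): 122 XOR 46 = 84
After XOR-ing pile 6 (size 105): 84 XOR 105 = 61
The Nim-value of this position is 61.

61


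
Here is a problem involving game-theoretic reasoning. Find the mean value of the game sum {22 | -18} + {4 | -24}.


G1 = {22 | -18}, G2 = {4 | -24}
Each is a switch {a | b} with numbers a > b; its mean value is (a + b)/2, and mean value is additive over game sums: m(G1 + G2) = m(G1) + m(G2).
Mean of G1 = (22 + (-18))/2 = 4/2 = 2
Mean of G2 = (4 + (-24))/2 = -20/2 = -10
Mean of G1 + G2 = 2 + -10 = -8

-8


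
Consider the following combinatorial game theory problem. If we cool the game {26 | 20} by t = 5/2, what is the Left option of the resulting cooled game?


Original game: {26 | 20} (a switch {a | b} with a > b).
Cooling by t (for t below the temperature (a - b)/2 = 3) taxes each move by t: {a | b} cooled by t is {a - t | b + t}.
Cooling amount: t = 5/2
Cooled Left option: 26 - 5/2 = 47/2
Cooled Right option: 20 + 5/2 = 45/2
Cooled game: {47/2 | 45/2}
Left option = 47/2

47/2


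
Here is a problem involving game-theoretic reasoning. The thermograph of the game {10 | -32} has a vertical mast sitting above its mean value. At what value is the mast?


Game = {10 | -32}, a switch {a | b} with numbers a > b.
Its thermograph has left wall a - t and right wall b + t, which meet at t = (a - b)/2, where both equal (a + b)/2. So the mast (mean value) is at (a + b)/2.
Mean = (10 + (-32))/2 = -22/2 = -11

-11


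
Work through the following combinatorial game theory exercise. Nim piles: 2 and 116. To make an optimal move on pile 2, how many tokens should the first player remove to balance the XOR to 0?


Piles: 2 and 116
Current XOR: 2 XOR 116 = 118 (non-zero, so this is an N-position).
To make the XOR zero, we need to find a move that balances the piles.
For pile 2 (size 116): target = 116 XOR 118 = 2
We reduce pile 2 from 116 to 2.
Tokens removed: 116 - 2 = 114
Verification: 2 XOR 2 = 0

114


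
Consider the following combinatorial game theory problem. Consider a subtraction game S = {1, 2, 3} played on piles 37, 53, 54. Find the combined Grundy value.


Subtraction set: {1, 2, 3}
For this subtraction set, G(n) = n mod 4 (period = max + 1 = 4).
Pile 1 (size 37): G(37) = 37 mod 4 = 1
Pile 2 (size 53): G(53) = 53 mod 4 = 1
Pile 3 (size 54): G(54) = 54 mod 4 = 2
Total Grundy value = XOR of all: 1 XOR 1 XOR 2 = 2

2


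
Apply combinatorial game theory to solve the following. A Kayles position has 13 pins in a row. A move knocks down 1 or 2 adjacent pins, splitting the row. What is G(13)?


Kayles: a move removes 1 or 2 adjacent pins from a contiguous row.
Removing pins from a row of k leaves two independent rows (a, b) with a + b = k - 1 (one pin) or a + b = k - 2 (two pins); an end removal gives a = 0.
By Sprague-Grundy, G(k) = mex{ G(a) XOR G(b) } over all these splits. G(0) = 0.
G(1): splits (0,0):0^0=0 -> mex({0}) = 1
G(2): splits (0,1):0^1=1 (0,0):0^0=0 -> mex({0, 1}) = 2
G(3): splits (0,2):0^2=2 (1,1):1^1=0 (0,1):0^1=1 -> mex({0, 1, 2}) = 3
G(4): splits (0,3):0^3=3 (1,2):1^2=3 (0,2):0^2=2 (1,1):1^1=0 -> mex({0, 2, 3}) = 1
G(5): splits (0,4):0^1=1 (1,3):1^3=2 (2,2):2^2=0 (0,3):0^3=3 (1,2):1^2=3 -> mex({0, 1, 2, 3}) = 4
G(6) = mex({0, 1, 2, 4}) = 3
G(7) = mex({0, 1, 3, 4, 5}) = 2
G(8) = mex({0, 2, 3, 5, 6}) = 1
G(9) = mex({0, 1, 2, 3, 6, 7}) = 4
G(10) = mex({0, 1, 3, 4, 5, 7}) = 2
G(11) = mex({0, 1, 2, 3, 4, 5}) = 6
G(12) = mex({0, 1, 2, 3, 5, 6, 7}) = 4
G(13) = mex({0, 2, 3, 4, 6, 7}) = 1
Therefore G(13) = 1.

1


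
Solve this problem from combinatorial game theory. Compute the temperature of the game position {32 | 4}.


The game is {32 | 4}, a switch {a | b} with numbers a > b.
Cooling {a | b} by t gives {a - t | b + t}, which stops being hot when a - t = b + t, i.e. at t = (a - b)/2. So the temperature of a switch is (a - b)/2.
Temperature = (Left option - Right option) / 2
= (32 - (4)) / 2
= 28 / 2
= 14

14


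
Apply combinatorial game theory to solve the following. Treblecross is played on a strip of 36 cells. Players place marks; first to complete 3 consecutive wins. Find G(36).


Treblecross: place X on empty cells; 3-in-a-row wins.
Playing within two cells of an existing X lets the opponent win at once, so sensible play treats the cells i-2..i+2 around each X as dead. The player left with no safe cell loses, so this is a normal-play take-away game on strips of safe cells.
Placing X at cell i (0-indexed) of a strip of k safe cells leaves independent strips of sizes max(0, i-2) and max(0, k-i-3). Hence G(k) = mex{ G(max(0,i-2)) XOR G(max(0,k-i-3)) : 0 <= i < k }, with G(0) = 0.
G(1): splits (0,0):0^0=0 -> mex({0}) = 1
G(2): splits (0,0):0^0=0 -> mex({0}) = 1
G(3): splits (0,0):0^0=0 -> mex({0}) = 1
G(4): splits (0,1):0^1=1 (0,0):0^0=0 -> mex({0, 1}) = 2
G(5): splits (0,2):0^1=1 (0,1):0^1=1 (0,0):0^0=0 -> mex({0, 1}) = 2
G(6) = mex({1}) = 0
G(7) = mex({0, 1, 2}) = 3
G(8) = mex({0, 1, 2}) = 3
G(9) = mex({0, 2}) = 1
G(10) = mex({0, 2, 3}) = 1
G(11) = mex({0, 3}) = 1
G(12) = mex({1, 3}) = 0
G(13) = mex({0, 1, 2, 3}) = 4
G(14) = mex({0, 1, 2}) = 3
G(15) = mex({0, 1, 2}) = 3
G(16) = mex({0, 1, 2, 4}) = 3
G(17) = mex({0, 1, 3, 4}) = 2
G(18) = mex({0, 1, 3, 4}) = 2
G(19) = mex({0, 1, 3, 5}) = 2
G(20) = mex({0, 1, 2, 3, 5}) = 4
G(21) = mex({0, 1, 2, 3, 5}) = 4
G(22) = mex({1, 2, 6}) = 0
G(23) = mex({0, 1, 2, 3, 4, 6}) = 5
G(24) = mex({0, 1, 2, 3, 4}) = 5
G(25) = mex({0, 1, 3, 4, 7}) = 2
G(26) = mex({0, 1, 3, 4, 5, 7}) = 2
G(27) = mex({0, 1, 3, 5}) = 2
G(28) = mex({0, 1, 2, 5}) = 3
G(29) = mex({0, 1, 2, 4, 5, 6}) = 3
G(30) = mex({1, 2, 4, 6}) = 0
G(31) = mex({0, 1, 2, 3, 4, 6}) = 5
G(32) = mex({1, 2, 3, 4, 7}) = 0
G(33) = mex({0, 3, 7}) = 1
G(34) = mex({0, 2, 3, 5, 7}) = 1
G(35) = mex({0, 2, 3, 5, 6}) = 1
G(36) = mex({0, 1, 2, 5, 6}) = 3
Therefore G(36) = 3.

3


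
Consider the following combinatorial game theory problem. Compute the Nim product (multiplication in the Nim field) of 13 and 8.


Nim multiplication is bilinear over XOR: (u XOR v) * w = (u*w) XOR (v*w).
So we split each operand into its bit components and XOR the pairwise Nim products.
13 = 1 + 4 + 8 (as XOR of powers of 2).
8 = 8 (as XOR of powers of 2).
Using the standard Nim-product table on single bits:
  2*2 = 3,   2*4 = 8,   2*8 = 12,
  4*4 = 6,   4*8 = 11,  8*8 = 13,
and  1*x = x (identity), k*l = l*k (commutative).
Pairwise Nim products:
  1 * 8 = 8
  4 * 8 = 11
  8 * 8 = 13
XOR them: 8 XOR 11 XOR 13 = 14.
Result: 13 * 8 = 14 (in Nim).

14


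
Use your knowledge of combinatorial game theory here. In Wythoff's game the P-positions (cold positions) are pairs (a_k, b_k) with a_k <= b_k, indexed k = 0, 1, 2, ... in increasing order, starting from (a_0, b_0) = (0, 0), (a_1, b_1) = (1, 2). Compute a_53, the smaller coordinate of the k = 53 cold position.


By Wythoff's theorem, a_k = floor(k * phi) and b_k = floor(k * phi^2) = a_k + k, where phi = (1 + sqrt(5))/2 is the golden ratio.
phi = (1 + sqrt(5))/2 = 1.618034
k = 53
k * phi = 53 * 1.618034 = 85.755801
a_53 = floor(k * phi) = 85

85


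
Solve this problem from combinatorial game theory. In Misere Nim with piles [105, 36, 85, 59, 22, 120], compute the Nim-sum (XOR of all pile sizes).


We need the XOR (exclusive or) of all pile sizes.
After XOR-ing pile 1 (size 105): 0 XOR 105 = 105
After XOR-ing pile 2 (size 36): 105 XOR 36 = 77
After XOR-ing pile 3 (size 85): 77 XOR 85 = 24
After XOR-ing pile 4 (size 59): 24 XOR 59 = 35
After XOR-ing pile 5 (size 22): 35 XOR 22 = 53
After XOR-ing pile 6 (size 120): 53 XOR 120 = 77
The Nim-value of this position is 77.

77


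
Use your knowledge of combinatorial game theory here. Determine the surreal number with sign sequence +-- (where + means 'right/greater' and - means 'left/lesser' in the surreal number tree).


Sign expansion: +--
Rule: track bounds (lo, hi), initially (-inf, +inf). On '+', the current value becomes lo and we move to the simplest number in (value, hi): value + 1 if hi = +inf, otherwise the midpoint (value + hi)/2. On '-', the current value becomes hi and we move to value - 1 if lo = -inf, otherwise the midpoint (lo + value)/2.
Start at 0.
Step 1: sign = +, move right. Bounds: (0, +inf). Value = 1
Step 2: sign = -, move left. Bounds: (0, 1). Value = 1/2
Step 3: sign = -, move left. Bounds: (0, 1/2). Value = 1/4
The surreal number with sign expansion +-- is 1/4.

1/4


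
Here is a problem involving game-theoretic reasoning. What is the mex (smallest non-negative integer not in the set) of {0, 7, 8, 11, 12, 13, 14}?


Set = {0, 7, 8, 11, 12, 13, 14}
0 is in the set.
1 is NOT in the set. This is the mex.
mex = 1

1


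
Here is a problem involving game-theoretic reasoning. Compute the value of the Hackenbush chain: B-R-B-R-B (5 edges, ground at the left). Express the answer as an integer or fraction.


Edges (from ground): B-R-B-R-B
By Berlekamp's sign-expansion rule, a Blue-Red Hackenbush stalk has the value of the surreal number whose sign sequence is the edge sequence with B -> + and R -> -.
Sign sequence: +-+-+
Trace the sign expansion in the surreal number tree, starting from 0:
Edge 1: B (sign +) -> bounds (0, +inf), value = 1
Edge 2: R (sign -) -> bounds (0, 1), value = 1/2
Edge 3: B (sign +) -> bounds (1/2, 1), value = 3/4
Edge 4: R (sign -) -> bounds (1/2, 3/4), value = 5/8
Edge 5: B (sign +) -> bounds (5/8, 3/4), value = 11/16
Game value = 11/16

11/16


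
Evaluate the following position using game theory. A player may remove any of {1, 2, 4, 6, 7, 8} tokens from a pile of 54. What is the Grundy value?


The subtraction set is S = {1, 2, 4, 6, 7, 8}.
G(k) = mex{ G(k - s) : s in S, s <= k }. We compute iteratively: G(0) = 0.
G(1) = mex({0}) = 1
G(2) = mex({0, 1}) = 2
G(3) = mex({1, 2}) = 0
G(4) = mex({0, 2}) = 1
G(5) = mex({0, 1}) = 2
G(6) = mex({0, 1, 2}) = 3
G(7) = mex({0, 1, 2, 3}) = 4
G(8) = mex({0, 1, 2, 3, 4}) = 5
G(9) = mex({0, 1, 2, 4, 5}) = 3
G(10) = mex({0, 1, 2, 3, 5}) = 4
G(11) = mex({0, 1, 2, 3, 4}) = 5
G(12) = mex({1, 2, 3, 4, 5}) = 0
G(13) = mex({0, 2, 3, 4, 5}) = 1
G(14) = mex({0, 1, 3, 4, 5}) = 2
G(15) = mex({1, 2, 3, 4, 5}) = 0
G(16) = mex({0, 2, 3, 4, 5}) = 1
G(17) = mex({0, 1, 3, 4, 5}) = 2
G(18) = mex({0, 1, 2, 4, 5}) = 3
G(19) = mex({0, 1, 2, 3, 5}) = 4
Observe that G(12)..G(19) = 0, 1, 2, 0, 1, 2, 3, 4 repeats G(0)..G(7) = 0, 1, 2, 0, 1, 2, 3, 4.
For k >= max(S) = 8, G(k) is determined by the previous 8 values G(k-8)..G(k-1); a window of 8 consecutive values has recurred shifted by 12, so by induction G(k + 12) = G(k) for all k >= 0: the sequence is periodic from the start with period 12.
One period: G(0..11) = 0, 1, 2, 0, 1, 2, 3, 4, 5, 3, 4, 5.
54 mod 12 = 6, so G(54) = G(6) = 3.

3


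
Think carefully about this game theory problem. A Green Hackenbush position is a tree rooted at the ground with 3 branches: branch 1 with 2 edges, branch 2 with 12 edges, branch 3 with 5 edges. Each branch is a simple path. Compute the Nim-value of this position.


The tree has 3 branches from the ground vertex.
In Green Hackenbush, the Nim-value of a simple path of length k is k.
Branch 1: length 2, Nim-value = 2
Branch 2: length 12, Nim-value = 12
Branch 3: length 5, Nim-value = 5
Total Nim-value = XOR of all branch values:
0 XOR 2 = 2
2 XOR 12 = 14
14 XOR 5 = 11
Nim-value of the tree = 11

11


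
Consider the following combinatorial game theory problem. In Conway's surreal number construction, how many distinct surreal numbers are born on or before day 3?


Day 0: {|} = 0 is born. Count = 1.
Day n: the number of surreal numbers born by day n is 2^(n+1) - 1.
By day 0: 2^1 - 1 = 1
By day 1: 2^2 - 1 = 3
By day 2: 2^3 - 1 = 7
By day 3: 2^4 - 1 = 15
By day 3: 15 surreal numbers.

15


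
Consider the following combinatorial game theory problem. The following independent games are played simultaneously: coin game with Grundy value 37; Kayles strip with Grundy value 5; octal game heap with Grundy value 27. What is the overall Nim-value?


By the Sprague-Grundy theorem, the Grundy value of a sum of games is the XOR of individual Grundy values.
coin game: Grundy value = 37. Running XOR: 0 XOR 37 = 37
Kayles strip: Grundy value = 5. Running XOR: 37 XOR 5 = 32
octal game heap: Grundy value = 27. Running XOR: 32 XOR 27 = 59
The combined Grundy value is 59.

59
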